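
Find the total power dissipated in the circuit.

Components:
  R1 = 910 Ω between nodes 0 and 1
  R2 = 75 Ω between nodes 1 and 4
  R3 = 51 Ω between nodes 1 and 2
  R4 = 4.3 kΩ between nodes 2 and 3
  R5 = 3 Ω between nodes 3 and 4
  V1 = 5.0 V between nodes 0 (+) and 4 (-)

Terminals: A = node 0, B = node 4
Nodal analysis, taking node 4 as the 0 V reference.
Source V1 fixes V_0 = 5 V.
KCL at each unknown node (sum of currents leaving = 0; resistances in Ω):
  Node 1: (V_1 - 5)/910 + (V_1 - 0)/75 + (V_1 - V_2)/51 = 0
  Node 2: (V_2 - V_1)/51 + (V_2 - V_3)/4300 = 0
  Node 3: (V_3 - V_2)/4300 + (V_3 - 0)/3 = 0
Collecting terms (coefficients in siemens):
  0.03404·V_1 - 0.01961·V_2 = 0.005495
  0.01984·V_2 - 0.01961·V_1 - 0.0002326·V_3 = 0
  0.3336·V_3 - 0.0002326·V_2 = 0
Solving these 3 simultaneous equations (Gaussian elimination) gives:
  V_1 = 0.3747 V, V_2 = 0.3704 V, V_3 = 0.0002582 V
Power in each resistor, P = (ΔV)²/R:
  P_R1 = (5 - 0.3747)²/910 = 0.02351 W
  P_R2 = (0.3747 - 0)²/75 = 0.001872 W
  P_R3 = (0.3747 - 0.3704)²/51 = 0.0000003778 W
  P_R4 = (0.3704 - 0.0002582)²/4300 = 0.00003185 W
  P_R5 = (0.0002582 - 0)²/3 = 0.00000002222 W
P_total = P_R1 + P_R2 + P_R3 + P_R4 + P_R5 = 0.02541 W

Final answer: 0.02541 W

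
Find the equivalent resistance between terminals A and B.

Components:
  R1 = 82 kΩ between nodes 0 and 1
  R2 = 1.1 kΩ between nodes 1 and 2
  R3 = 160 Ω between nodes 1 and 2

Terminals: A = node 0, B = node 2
Reduce the network between node 0 (A) and node 2 (B) by series/parallel combination:
  Rp1 = R2 ‖ R3 (parallel, both between nodes 1 and 2) = 1/(1/1100 + 1/160) = 139.7 Ω
  Rs1 = R1 + Rp1 (series, joined only at node 1) = 82000 + 139.7 = 82140 Ω
R_eq = 82.14 kΩ

Final answer: 82.14 kΩ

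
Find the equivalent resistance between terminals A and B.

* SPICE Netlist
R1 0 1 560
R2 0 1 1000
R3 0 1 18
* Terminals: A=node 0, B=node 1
Reduce the network between node 0 (A) and node 1 (B) by series/parallel combination:
  Rp1 = R1 ‖ R2 ‖ R3 (parallel, all between nodes 0 and 1) = 1/(1/560 + 1/1000 + 1/18) = 17.14 Ω
R_eq = 17.14 Ω

Final answer: 17.14 Ω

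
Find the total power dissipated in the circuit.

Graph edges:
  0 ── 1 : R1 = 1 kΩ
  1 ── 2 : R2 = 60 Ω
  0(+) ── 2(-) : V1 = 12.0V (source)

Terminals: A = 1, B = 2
Nodal analysis, taking node 2 as the 0 V reference.
Source V1 fixes V_0 = 12 V.
KCL at each unknown node (sum of currents leaving = 0; resistances in Ω):
  Node 1: (V_1 - 12)/1000 + (V_1 - 0)/60 = 0
Collecting terms: 0.01767 × V_1 = 0.012  =>  V_1 = 0.6792 V
Power in each resistor, P = (ΔV)²/R:
  P_R1 = (12 - 0.6792)²/1000 = 0.1282 W
  P_R2 = (0.6792 - 0)²/60 = 0.00769 W
P_total = P_R1 + P_R2 = 0.1358 W

Final answer: 0.1358 W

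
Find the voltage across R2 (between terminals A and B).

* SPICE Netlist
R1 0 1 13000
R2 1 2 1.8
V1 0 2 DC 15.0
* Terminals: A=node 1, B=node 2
R1 and R2 are in series across V1 (node 0 → node 1 → node 2), and the output A–B is taken across R2, so this is a voltage divider.
Series current: I = V1/(R1 + R2) = 15/(13000 + 1.8) = 15/13000 = 0.001154 A
V_R2 = I × R2 = V1 × R2/(R1 + R2) = 15 × 1.8/13000 = 0.002077 V

Final answer: 0.002077 V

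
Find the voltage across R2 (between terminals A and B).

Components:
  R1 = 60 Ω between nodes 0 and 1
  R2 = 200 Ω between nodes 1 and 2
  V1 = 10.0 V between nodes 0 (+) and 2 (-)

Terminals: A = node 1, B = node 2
R1 and R2 are in series across V1 (node 0 → node 1 → node 2), and the output A–B is taken across R2, so this is a voltage divider.
Series current: I = V1/(R1 + R2) = 10/(60 + 200) = 10/260 = 0.03846 A
V_R2 = I × R2 = V1 × R2/(R1 + R2) = 10 × 200/260 = 7.692 V

Final answer: 7.692 V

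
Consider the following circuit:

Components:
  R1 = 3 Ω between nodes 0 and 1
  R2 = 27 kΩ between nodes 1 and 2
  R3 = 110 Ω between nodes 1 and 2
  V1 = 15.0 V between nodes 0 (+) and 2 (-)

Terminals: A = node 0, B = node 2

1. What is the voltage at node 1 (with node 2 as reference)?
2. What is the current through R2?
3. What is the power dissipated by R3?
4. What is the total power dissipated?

Nodal analysis, taking node 2 as the 0 V reference.
Source V1 fixes V_0 = 15 V.
KCL at each unknown node (sum of currents leaving = 0; resistances in Ω):
  Node 1: (V_1 - 15)/3 + (V_1 - 0)/27000 + (V_1 - 0)/110 = 0
Collecting terms: 0.3425 × V_1 = 5  =>  V_1 = 14.6 V
Part 1:
  Read off the nodal solution: V_1 = 14.6 V
Part 2:
  I_R2 = (V_1 - V_2)/R2 = (14.6 - 0)/27000 = 0.0005407 A
  Magnitude: I_R2 = 0.0005407 A
Part 3:
  I_R3 = (V_1 - V_2)/R3 = (14.6 - 0)/110 = 0.1327 A
  P_R3 = I_R3² × R3 = (0.1327)² × 110 = 1.938 W
Part 4:
  Power in each resistor, P = (ΔV)²/R:
    P_R1 = (15 - 14.6)²/3 = 0.05328 W
    P_R2 = (14.6 - 0)²/27000 = 0.007895 W
    P_R3 = (14.6 - 0)²/110 = 1.938 W
  P_total = P_R1 + P_R2 + P_R3 = 1.999 W

Final answers:
1. V_1 = 14.6 V
2. I_R2 = 0.0005407 A
3. P_R3 = 1.938 W
4. P_total = 1.999 W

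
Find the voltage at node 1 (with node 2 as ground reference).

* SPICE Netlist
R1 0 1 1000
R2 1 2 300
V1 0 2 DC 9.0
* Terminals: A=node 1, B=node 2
Nodal analysis, taking node 2 as the 0 V reference.
Source V1 fixes V_0 = 9 V.
KCL at each unknown node (sum of currents leaving = 0; resistances in Ω):
  Node 1: (V_1 - 9)/1000 + (V_1 - 0)/300 = 0
Collecting terms: 0.004333 × V_1 = 0.009  =>  V_1 = 2.077 V
The requested potential is V_1 = 2.077 V.

Final answer: V_1 = 2.077 V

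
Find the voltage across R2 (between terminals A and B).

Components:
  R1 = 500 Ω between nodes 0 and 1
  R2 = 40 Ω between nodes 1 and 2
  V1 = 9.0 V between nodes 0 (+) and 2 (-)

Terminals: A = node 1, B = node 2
R1 and R2 are in series across V1 (node 0 → node 1 → node 2), and the output A–B is taken across R2, so this is a voltage divider.
Series current: I = V1/(R1 + R2) = 9/(500 + 40) = 9/540 = 0.01667 A
V_R2 = I × R2 = V1 × R2/(R1 + R2) = 9 × 40/540 = 0.6667 V

Final answer: 0.6667 V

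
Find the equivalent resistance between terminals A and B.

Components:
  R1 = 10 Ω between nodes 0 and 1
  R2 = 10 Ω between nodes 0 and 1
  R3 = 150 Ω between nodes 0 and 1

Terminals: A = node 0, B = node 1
Reduce the network between node 0 (A) and node 1 (B) by series/parallel combination:
  Rp1 = R1 ‖ R2 ‖ R3 (parallel, all between nodes 0 and 1) = 1/(1/10 + 1/10 + 1/150) = 4.839 Ω
R_eq = 4.839 Ω

Final answer: 4.839 Ω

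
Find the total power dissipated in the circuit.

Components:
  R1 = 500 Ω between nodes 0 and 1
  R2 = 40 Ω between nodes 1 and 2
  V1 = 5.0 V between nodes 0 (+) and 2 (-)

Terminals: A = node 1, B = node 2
Nodal analysis, taking node 2 as the 0 V reference.
Source V1 fixes V_0 = 5 V.
KCL at each unknown node (sum of currents leaving = 0; resistances in Ω):
  Node 1: (V_1 - 5)/500 + (V_1 - 0)/40 = 0
Collecting terms: 0.027 × V_1 = 0.01  =>  V_1 = 0.3704 V
Power in each resistor, P = (ΔV)²/R:
  P_R1 = (5 - 0.3704)²/500 = 0.04287 W
  P_R2 = (0.3704 - 0)²/40 = 0.003429 W
P_total = P_R1 + P_R2 = 0.0463 W

Final answer: 0.0463 W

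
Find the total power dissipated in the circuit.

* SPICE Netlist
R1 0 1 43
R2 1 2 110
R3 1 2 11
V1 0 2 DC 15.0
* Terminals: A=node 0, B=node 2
Nodal analysis, taking node 2 as the 0 V reference.
Source V1 fixes V_0 = 15 V.
KCL at each unknown node (sum of currents leaving = 0; resistances in Ω):
  Node 1: (V_1 - 15)/43 + (V_1 - 0)/110 + (V_1 - 0)/11 = 0
Collecting terms: 0.1233 × V_1 = 0.3488  =>  V_1 = 2.83 V
Power in each resistor, P = (ΔV)²/R:
  P_R1 = (15 - 2.83)²/43 = 3.444 W
  P_R2 = (2.83 - 0)²/110 = 0.07282 W
  P_R3 = (2.83 - 0)²/11 = 0.7282 W
P_total = P_R1 + P_R2 + P_R3 = 4.245 W

Final answer: 4.245 W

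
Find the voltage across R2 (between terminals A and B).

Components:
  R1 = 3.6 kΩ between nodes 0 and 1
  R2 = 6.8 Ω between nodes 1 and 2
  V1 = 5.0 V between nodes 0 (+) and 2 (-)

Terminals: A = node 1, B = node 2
R1 and R2 are in series across V1 (node 0 → node 1 → node 2), and the output A–B is taken across R2, so this is a voltage divider.
Series current: I = V1/(R1 + R2) = 5/(3600 + 6.8) = 5/3607 = 0.001386 A
V_R2 = I × R2 = V1 × R2/(R1 + R2) = 5 × 6.8/3607 = 0.009427 V

Final answer: 0.009427 V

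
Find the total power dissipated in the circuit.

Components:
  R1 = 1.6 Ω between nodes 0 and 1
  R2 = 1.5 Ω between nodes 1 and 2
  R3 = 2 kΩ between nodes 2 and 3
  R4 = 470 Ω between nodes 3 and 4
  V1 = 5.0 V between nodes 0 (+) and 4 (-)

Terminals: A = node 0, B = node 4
Nodal analysis, taking node 4 as the 0 V reference.
Source V1 fixes V_0 = 5 V.
KCL at each unknown node (sum of currents leaving = 0; resistances in Ω):
  Node 1: (V_1 - 5)/1.6 + (V_1 - V_2)/1.5 = 0
  Node 2: (V_2 - V_1)/1.5 + (V_2 - V_3)/2000 = 0
  Node 3: (V_3 - V_2)/2000 + (V_3 - 0)/470 = 0
Collecting terms (coefficients in siemens):
  1.292·V_1 - 0.6667·V_2 = 3.125
  0.6672·V_2 - 0.6667·V_1 - 0.0005·V_3 = 0
  0.002628·V_3 - 0.0005·V_2 = 0
Solving these 3 simultaneous equations (Gaussian elimination) gives:
  V_1 = 4.997 V, V_2 = 4.994 V, V_3 = 0.9502 V
Power in each resistor, P = (ΔV)²/R:
  P_R1 = (5 - 4.997)²/1.6 = 0.00000654 W
  P_R2 = (4.997 - 4.994)²/1.5 = 0.000006131 W
  P_R3 = (4.994 - 0.9502)²/2000 = 0.008175 W
  P_R4 = (0.9502 - 0)²/470 = 0.001921 W
P_total = P_R1 + P_R2 + P_R3 + P_R4 = 0.01011 W

Final answer: 0.01011 W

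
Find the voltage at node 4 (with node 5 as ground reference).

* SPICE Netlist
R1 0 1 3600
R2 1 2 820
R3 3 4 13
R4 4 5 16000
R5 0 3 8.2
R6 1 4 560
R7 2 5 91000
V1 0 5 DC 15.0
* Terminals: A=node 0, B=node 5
Nodal analysis, taking node 5 as the 0 V reference.
Source V1 fixes V_0 = 15 V.
KCL at each unknown node (sum of currents leaving = 0; resistances in Ω):
  Node 1: (V_1 - 15)/3600 + (V_1 - V_2)/820 + (V_1 - V_4)/560 = 0
  Node 2: (V_2 - V_1)/820 + (V_2 - 0)/91000 = 0
  Node 3: (V_3 - V_4)/13 + (V_3 - 15)/8.2 = 0
  Node 4: (V_4 - V_3)/13 + (V_4 - 0)/16000 + (V_4 - V_1)/560 = 0
Collecting terms (coefficients in siemens):
  0.003283·V_1 - 0.00122·V_2 - 0.001786·V_4 = 0.004167
  0.001231·V_2 - 0.00122·V_1 = 0
  0.1989·V_3 - 0.07692·V_4 = 1.829
  0.07877·V_4 - 0.001786·V_1 - 0.07692·V_3 = 0
Solving these 4 simultaneous equations (Gaussian elimination) gives:
  V_1 = 14.9 V, V_2 = 14.77 V, V_3 = 14.99 V, V_4 = 14.98 V
The requested potential is V_4 = 14.98 V.

Final answer: V_4 = 14.98 V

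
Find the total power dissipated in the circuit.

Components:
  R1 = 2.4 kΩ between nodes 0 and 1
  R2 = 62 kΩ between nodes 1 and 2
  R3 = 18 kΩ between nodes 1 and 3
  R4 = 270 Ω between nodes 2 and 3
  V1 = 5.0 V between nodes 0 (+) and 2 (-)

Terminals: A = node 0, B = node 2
Nodal analysis, taking node 2 as the 0 V reference.
Source V1 fixes V_0 = 5 V.
KCL at each unknown node (sum of currents leaving = 0; resistances in Ω):
  Node 1: (V_1 - 5)/2400 + (V_1 - 0)/62000 + (V_1 - V_3)/18000 = 0
  Node 3: (V_3 - V_1)/18000 + (V_3 - 0)/270 = 0
Collecting terms (coefficients in siemens):
  0.0004884·V_1 - 0.00005556·V_3 = 0.002083
  0.003759·V_3 - 0.00005556·V_1 = 0
Determinant D = (0.0004884)(0.003759) - (-0.00005556)(-0.00005556) = 0.000001833
V_1 = [(0.002083)(0.003759) - (-0.00005556)(0)]/D = 4.273 V
V_3 = [(0.0004884)(0) - (0.002083)(-0.00005556)]/D = 0.06315 V
Power in each resistor, P = (ΔV)²/R:
  P_R1 = (5 - 4.273)²/2400 = 0.0002201 W
  P_R2 = (4.273 - 0)²/62000 = 0.0002945 W
  P_R3 = (4.273 - 0.06315)²/18000 = 0.0009847 W
  P_R4 = (0 - 0.06315)²/270 = 0.00001477 W
P_total = P_R1 + P_R2 + P_R3 + P_R4 = 0.001514 W

Final answer: 0.001514 W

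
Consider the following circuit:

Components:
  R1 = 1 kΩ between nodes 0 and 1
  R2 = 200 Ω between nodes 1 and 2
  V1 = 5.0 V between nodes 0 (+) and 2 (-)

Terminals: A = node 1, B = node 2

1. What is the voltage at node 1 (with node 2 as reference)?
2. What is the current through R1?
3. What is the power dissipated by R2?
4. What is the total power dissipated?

Nodal analysis, taking node 2 as the 0 V reference.
Source V1 fixes V_0 = 5 V.
KCL at each unknown node (sum of currents leaving = 0; resistances in Ω):
  Node 1: (V_1 - 5)/1000 + (V_1 - 0)/200 = 0
Collecting terms: 0.006 × V_1 = 0.005  =>  V_1 = 0.8333 V
Part 1:
  Read off the nodal solution: V_1 = 0.8333 V
Part 2:
  I_R1 = (V_0 - V_1)/R1 = (5 - 0.8333)/1000 = 0.004167 A
  Magnitude: I_R1 = 0.004167 A
Part 3:
  I_R2 = (V_1 - V_2)/R2 = (0.8333 - 0)/200 = 0.004167 A
  P_R2 = I_R2² × R2 = (0.004167)² × 200 = 0.003472 W
Part 4:
  Power in each resistor, P = (ΔV)²/R:
    P_R1 = (5 - 0.8333)²/1000 = 0.01736 W
    P_R2 = (0.8333 - 0)²/200 = 0.003472 W
  P_total = P_R1 + P_R2 = 0.02083 W

Final answers:
1. V_1 = 0.8333 V
2. I_R1 = 0.004167 A
3. P_R2 = 0.003472 W
4. P_total = 0.02083 W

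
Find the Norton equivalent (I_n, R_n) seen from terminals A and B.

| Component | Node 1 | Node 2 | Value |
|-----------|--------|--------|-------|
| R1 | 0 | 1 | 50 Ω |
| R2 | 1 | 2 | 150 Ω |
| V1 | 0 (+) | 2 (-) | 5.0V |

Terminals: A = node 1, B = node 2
Find the Thévenin equivalent first; then I_n = V_th/R_th and R_n = R_th.
Step 1 — V_th is the open-circuit voltage V_A - V_B (nothing connected across the terminals).
Nodal analysis, taking node 2 as the 0 V reference.
Source V1 fixes V_0 = 5 V.
KCL at each unknown node (sum of currents leaving = 0; resistances in Ω):
  Node 1: (V_1 - 5)/50 + (V_1 - 0)/150 = 0
Collecting terms: 0.02667 × V_1 = 0.1  =>  V_1 = 3.75 V
V_th = V_1 - V_2 = 3.75 - 0 = 3.75 V
Step 2 — R_th: zero the source — replace V1 by a short circuit (node 2 merges into node 0) — and find the resistance seen between A (node 1) and B (node 0).
Reduce the network between node 1 (A) and node 0 (B) by series/parallel combination:
  Rp1 = R1 ‖ R2 (parallel, both between nodes 0 and 1) = 1/(1/50 + 1/150) = 37.5 Ω
R_th = 37.5 Ω
I_n = V_th/R_th = 3.75/37.5 = 0.1 A, and R_n = R_th = 37.5 Ω

Final answer: I_n = 0.1 A, R_n = 37.5 Ω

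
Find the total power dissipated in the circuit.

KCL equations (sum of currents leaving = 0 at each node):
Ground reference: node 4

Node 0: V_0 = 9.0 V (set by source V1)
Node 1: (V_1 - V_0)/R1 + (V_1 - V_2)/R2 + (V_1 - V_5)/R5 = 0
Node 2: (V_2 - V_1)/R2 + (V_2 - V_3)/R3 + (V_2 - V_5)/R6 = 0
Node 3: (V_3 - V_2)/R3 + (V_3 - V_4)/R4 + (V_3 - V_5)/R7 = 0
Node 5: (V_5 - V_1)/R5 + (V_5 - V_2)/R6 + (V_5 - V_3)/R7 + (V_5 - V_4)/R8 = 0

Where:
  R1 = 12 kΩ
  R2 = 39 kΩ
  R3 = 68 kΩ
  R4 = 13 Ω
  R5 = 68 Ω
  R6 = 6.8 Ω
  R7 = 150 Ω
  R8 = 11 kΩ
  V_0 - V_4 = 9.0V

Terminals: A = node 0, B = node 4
Nodal analysis, taking node 4 as the 0 V reference.
Source V1 fixes V_0 = 9 V.
KCL at each unknown node (sum of currents leaving = 0; resistances in Ω):
  Node 1: (V_1 - 9)/12000 + (V_1 - V_2)/39000 + (V_1 - V_5)/68 = 0
  Node 2: (V_2 - V_1)/39000 + (V_2 - V_3)/68000 + (V_2 - V_5)/6.8 = 0
  Node 3: (V_3 - V_2)/68000 + (V_3 - 0)/13 + (V_3 - V_5)/150 = 0
  Node 5: (V_5 - V_1)/68 + (V_5 - V_2)/6.8 + (V_5 - V_3)/150 + (V_5 - 0)/11000 = 0
Collecting terms (coefficients in siemens):
  0.01481·V_1 - 0.00002564·V_2 - 0.01471·V_5 = 0.00075
  0.1471·V_2 - 0.00002564·V_1 - 0.00001471·V_3 - 0.1471·V_5 = 0
  0.0836·V_3 - 0.00001471·V_2 - 0.006667·V_5 = 0
  0.1685·V_5 - 0.01471·V_1 - 0.1471·V_2 - 0.006667·V_3 = 0
Solving these 4 simultaneous equations (Gaussian elimination) gives:
  V_1 = 0.1679 V, V_2 = 0.118 V, V_3 = 0.009429 V, V_5 = 0.118 V
Power in each resistor, P = (ΔV)²/R:
  P_R1 = (9 - 0.1679)²/12000 = 0.0065 W
  P_R2 = (0.1679 - 0.118)²/39000 = 0.00000006401 W
  P_R3 = (0.118 - 0.009429)²/68000 = 0.0000001733 W
  P_R4 = (0.009429 - 0)²/13 = 0.000006838 W
  P_R5 = (0.1679 - 0.118)²/68 = 0.00003671 W
  P_R6 = (0.118 - 0.118)²/6.8 = 0.0000000000006757 W
  P_R7 = (0.009429 - 0.118)²/150 = 0.00007856 W
  P_R8 = (0 - 0.118)²/11000 = 0.000001265 W
P_total = P_R1 + P_R2 + P_R3 + P_R4 + P_R5 + P_R6 + P_R7 + P_R8 = 0.006624 W

Final answer: 0.006624 W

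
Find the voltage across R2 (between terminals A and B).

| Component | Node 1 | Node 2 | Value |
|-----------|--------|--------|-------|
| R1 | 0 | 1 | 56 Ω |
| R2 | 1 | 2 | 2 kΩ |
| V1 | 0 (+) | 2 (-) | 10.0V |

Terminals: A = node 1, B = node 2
R1 and R2 are in series across V1 (node 0 → node 1 → node 2), and the output A–B is taken across R2, so this is a voltage divider.
Series current: I = V1/(R1 + R2) = 10/(56 + 2000) = 10/2056 = 0.004864 A
V_R2 = I × R2 = V1 × R2/(R1 + R2) = 10 × 2000/2056 = 9.728 V

Final answer: 9.728 V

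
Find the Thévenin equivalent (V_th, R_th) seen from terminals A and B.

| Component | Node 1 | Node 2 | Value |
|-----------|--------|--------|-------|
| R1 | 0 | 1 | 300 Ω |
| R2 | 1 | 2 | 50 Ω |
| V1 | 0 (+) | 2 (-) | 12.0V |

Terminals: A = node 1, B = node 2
Step 1 — V_th is the open-circuit voltage V_A - V_B (nothing connected across the terminals).
Nodal analysis, taking node 2 as the 0 V reference.
Source V1 fixes V_0 = 12 V.
KCL at each unknown node (sum of currents leaving = 0; resistances in Ω):
  Node 1: (V_1 - 12)/300 + (V_1 - 0)/50 = 0
Collecting terms: 0.02333 × V_1 = 0.04  =>  V_1 = 1.714 V
V_th = V_1 - V_2 = 1.714 - 0 = 1.714 V
Step 2 — R_th: zero the source — replace V1 by a short circuit (node 2 merges into node 0) — and find the resistance seen between A (node 1) and B (node 0).
Reduce the network between node 1 (A) and node 0 (B) by series/parallel combination:
  Rp1 = R1 ‖ R2 (parallel, both between nodes 0 and 1) = 1/(1/300 + 1/50) = 42.86 Ω
R_th = 42.86 Ω

Final answer: V_th = 1.714 V, R_th = 42.86 Ω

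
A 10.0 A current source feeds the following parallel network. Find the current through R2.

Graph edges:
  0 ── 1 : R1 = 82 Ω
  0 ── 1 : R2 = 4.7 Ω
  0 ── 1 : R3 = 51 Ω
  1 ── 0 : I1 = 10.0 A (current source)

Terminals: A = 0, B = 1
All resistors sit directly between nodes 0 and 1, so they are in parallel and share one voltage V; the full source current 10 A splits among them.
1/R_par = 1/82 + 1/4.7 + 1/51 = 0.2446 S  =>  R_par = 4.089 Ω
V = I × R_par = 10 × 4.089 = 40.89 V
I_R2 = V/R2 = 40.89/4.7 = 8.7 A

Final answer: 8.7 A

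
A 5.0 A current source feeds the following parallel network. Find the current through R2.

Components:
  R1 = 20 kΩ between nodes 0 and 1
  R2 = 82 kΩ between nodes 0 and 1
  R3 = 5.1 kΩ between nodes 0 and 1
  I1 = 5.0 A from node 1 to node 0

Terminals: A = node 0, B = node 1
All resistors sit directly between nodes 0 and 1, so they are in parallel and share one voltage V; the full source current 5 A splits among them.
1/R_par = 1/20000 + 1/82000 + 1/5100 = 0.0002583 S  =>  R_par = 3872 Ω
V = I × R_par = 5 × 3872 = 19360 V
I_R2 = V/R2 = 19360/82000 = 0.2361 A

Final answer: 0.2361 A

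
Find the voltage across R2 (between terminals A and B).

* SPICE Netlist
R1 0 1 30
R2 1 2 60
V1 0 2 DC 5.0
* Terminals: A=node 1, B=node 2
R1 and R2 are in series across V1 (node 0 → node 1 → node 2), and the output A–B is taken across R2, so this is a voltage divider.
Series current: I = V1/(R1 + R2) = 5/(30 + 60) = 5/90 = 0.05556 A
V_R2 = I × R2 = V1 × R2/(R1 + R2) = 5 × 60/90 = 3.333 V

Final answer: 3.333 V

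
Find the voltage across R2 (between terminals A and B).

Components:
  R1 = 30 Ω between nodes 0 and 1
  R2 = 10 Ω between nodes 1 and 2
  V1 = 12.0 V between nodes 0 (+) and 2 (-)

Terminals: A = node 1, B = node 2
R1 and R2 are in series across V1 (node 0 → node 1 → node 2), and the output A–B is taken across R2, so this is a voltage divider.
Series current: I = V1/(R1 + R2) = 12/(30 + 10) = 12/40 = 0.3 A
V_R2 = I × R2 = V1 × R2/(R1 + R2) = 12 × 10/40 = 3 V

Final answer: 3 V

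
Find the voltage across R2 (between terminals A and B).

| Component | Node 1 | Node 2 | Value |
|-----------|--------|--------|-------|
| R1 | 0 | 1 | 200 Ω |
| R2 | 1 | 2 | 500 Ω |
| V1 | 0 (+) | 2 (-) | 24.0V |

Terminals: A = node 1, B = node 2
R1 and R2 are in series across V1 (node 0 → node 1 → node 2), and the output A–B is taken across R2, so this is a voltage divider.
Series current: I = V1/(R1 + R2) = 24/(200 + 500) = 24/700 = 0.03429 A
V_R2 = I × R2 = V1 × R2/(R1 + R2) = 24 × 500/700 = 17.14 V

Final answer: 17.14 V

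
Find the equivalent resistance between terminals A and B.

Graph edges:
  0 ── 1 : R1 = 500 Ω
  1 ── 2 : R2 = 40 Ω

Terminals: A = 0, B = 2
Reduce the network between node 0 (A) and node 2 (B) by series/parallel combination:
  Rs1 = R1 + R2 (series, joined only at node 1) = 500 + 40 = 540 Ω
R_eq = 540 Ω

Final answer: 540 Ω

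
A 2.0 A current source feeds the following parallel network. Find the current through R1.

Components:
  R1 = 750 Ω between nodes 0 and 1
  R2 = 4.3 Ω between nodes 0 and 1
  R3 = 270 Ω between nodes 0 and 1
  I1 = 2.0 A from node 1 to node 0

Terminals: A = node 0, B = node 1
All resistors sit directly between nodes 0 and 1, so they are in parallel and share one voltage V; the full source current 2 A splits among them.
1/R_par = 1/750 + 1/4.3 + 1/270 = 0.2376 S  =>  R_par = 4.209 Ω
V = I × R_par = 2 × 4.209 = 8.418 V
I_R1 = V/R1 = 8.418/750 = 0.01122 A

Final answer: 0.01122 A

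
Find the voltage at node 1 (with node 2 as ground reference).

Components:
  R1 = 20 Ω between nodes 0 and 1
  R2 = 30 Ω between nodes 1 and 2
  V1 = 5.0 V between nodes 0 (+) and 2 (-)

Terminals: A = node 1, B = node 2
Nodal analysis, taking node 2 as the 0 V reference.
Source V1 fixes V_0 = 5 V.
KCL at each unknown node (sum of currents leaving = 0; resistances in Ω):
  Node 1: (V_1 - 5)/20 + (V_1 - 0)/30 = 0
Collecting terms: 0.08333 × V_1 = 0.25  =>  V_1 = 3 V
The requested potential is V_1 = 3 V.

Final answer: V_1 = 3 V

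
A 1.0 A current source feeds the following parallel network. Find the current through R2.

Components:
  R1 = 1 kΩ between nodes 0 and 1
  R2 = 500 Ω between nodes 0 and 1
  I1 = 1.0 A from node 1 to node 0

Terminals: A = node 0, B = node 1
All resistors sit directly between nodes 0 and 1, so they are in parallel and share one voltage V; the full source current 1 A splits among them.
1/R_par = 1/1000 + 1/500 = 0.003 S  =>  R_par = 333.3 Ω
V = I × R_par = 1 × 333.3 = 333.3 V
I_R2 = V/R2 = 333.3/500 = 0.6667 A

Final answer: 0.6667 A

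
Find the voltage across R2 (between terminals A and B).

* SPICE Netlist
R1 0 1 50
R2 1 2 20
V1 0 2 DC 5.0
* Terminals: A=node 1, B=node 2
R1 and R2 are in series across V1 (node 0 → node 1 → node 2), and the output A–B is taken across R2, so this is a voltage divider.
Series current: I = V1/(R1 + R2) = 5/(50 + 20) = 5/70 = 0.07143 A
V_R2 = I × R2 = V1 × R2/(R1 + R2) = 5 × 20/70 = 1.429 V

Final answer: 1.429 V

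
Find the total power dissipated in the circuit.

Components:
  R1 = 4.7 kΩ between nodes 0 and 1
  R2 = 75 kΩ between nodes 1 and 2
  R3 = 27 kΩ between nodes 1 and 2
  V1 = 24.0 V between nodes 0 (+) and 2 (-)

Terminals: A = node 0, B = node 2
Nodal analysis, taking node 2 as the 0 V reference.
Source V1 fixes V_0 = 24 V.
KCL at each unknown node (sum of currents leaving = 0; resistances in Ω):
  Node 1: (V_1 - 24)/4700 + (V_1 - 0)/75000 + (V_1 - 0)/27000 = 0
Collecting terms: 0.0002631 × V_1 = 0.005106  =>  V_1 = 19.41 V
Power in each resistor, P = (ΔV)²/R:
  P_R1 = (24 - 19.41)²/4700 = 0.004491 W
  P_R2 = (19.41 - 0)²/75000 = 0.005021 W
  P_R3 = (19.41 - 0)²/27000 = 0.01395 W
P_total = P_R1 + P_R2 + P_R3 = 0.02346 W

Final answer: 0.02346 W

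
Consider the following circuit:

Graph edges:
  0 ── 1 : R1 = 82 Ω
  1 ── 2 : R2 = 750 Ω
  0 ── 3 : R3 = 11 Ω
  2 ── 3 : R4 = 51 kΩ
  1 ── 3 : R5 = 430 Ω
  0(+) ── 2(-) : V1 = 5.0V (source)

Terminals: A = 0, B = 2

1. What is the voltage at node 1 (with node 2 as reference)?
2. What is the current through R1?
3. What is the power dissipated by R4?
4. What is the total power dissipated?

Nodal analysis, taking node 2 as the 0 V reference.
Source V1 fixes V_0 = 5 V.
KCL at each unknown node (sum of currents leaving = 0; resistances in Ω):
  Node 1: (V_1 - 5)/82 + (V_1 - 0)/750 + (V_1 - V_3)/430 = 0
  Node 3: (V_3 - 5)/11 + (V_3 - 0)/51000 + (V_3 - V_1)/430 = 0
Collecting terms (coefficients in siemens):
  0.01585·V_1 - 0.002326·V_3 = 0.06098
  0.09325·V_3 - 0.002326·V_1 = 0.4545
Determinant D = (0.01585)(0.09325) - (-0.002326)(-0.002326) = 0.001473
V_1 = [(0.06098)(0.09325) - (-0.002326)(0.4545)]/D = 4.578 V
V_3 = [(0.01585)(0.4545) - (0.06098)(-0.002326)]/D = 4.988 V
Part 1:
  Read off the nodal solution: V_1 = 4.578 V
Part 2:
  I_R1 = (V_0 - V_1)/R1 = (5 - 4.578)/82 = 0.005149 A
  Magnitude: I_R1 = 0.005149 A
Part 3:
  I_R4 = (V_2 - V_3)/R4 = (0 - 4.988)/51000 = -0.00009781 A
  P_R4 = I_R4² × R4 = (-0.00009781)² × 51000 = 0.0004879 W
Part 4:
  Power in each resistor, P = (ΔV)²/R:
    P_R1 = (5 - 4.578)²/82 = 0.002174 W
    P_R2 = (4.578 - 0)²/750 = 0.02794 W
    P_R3 = (5 - 4.988)²/11 = 0.00001219 W
    P_R4 = (0 - 4.988)²/51000 = 0.0004879 W
    P_R5 = (4.578 - 4.988)²/430 = 0.0003921 W
  P_total = P_R1 + P_R2 + P_R3 + P_R4 + P_R5 = 0.03101 W

Final answers:
1. V_1 = 4.578 V
2. I_R1 = 0.005149 A
3. P_R4 = 0.0004879 W
4. P_total = 0.03101 W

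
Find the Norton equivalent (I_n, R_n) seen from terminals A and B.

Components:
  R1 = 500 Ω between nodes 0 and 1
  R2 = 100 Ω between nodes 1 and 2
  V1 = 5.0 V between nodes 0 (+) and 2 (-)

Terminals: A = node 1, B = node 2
Find the Thévenin equivalent first; then I_n = V_th/R_th and R_n = R_th.
Step 1 — V_th is the open-circuit voltage V_A - V_B (nothing connected across the terminals).
Nodal analysis, taking node 2 as the 0 V reference.
Source V1 fixes V_0 = 5 V.
KCL at each unknown node (sum of currents leaving = 0; resistances in Ω):
  Node 1: (V_1 - 5)/500 + (V_1 - 0)/100 = 0
Collecting terms: 0.012 × V_1 = 0.01  =>  V_1 = 0.8333 V
V_th = V_1 - V_2 = 0.8333 - 0 = 0.8333 V
Step 2 — R_th: zero the source — replace V1 by a short circuit (node 2 merges into node 0) — and find the resistance seen between A (node 1) and B (node 0).
Reduce the network between node 1 (A) and node 0 (B) by series/parallel combination:
  Rp1 = R1 ‖ R2 (parallel, both between nodes 0 and 1) = 1/(1/500 + 1/100) = 83.33 Ω
R_th = 83.33 Ω
I_n = V_th/R_th = 0.8333/83.33 = 0.01 A, and R_n = R_th = 83.33 Ω

Final answer: I_n = 0.01 A, R_n = 83.33 Ω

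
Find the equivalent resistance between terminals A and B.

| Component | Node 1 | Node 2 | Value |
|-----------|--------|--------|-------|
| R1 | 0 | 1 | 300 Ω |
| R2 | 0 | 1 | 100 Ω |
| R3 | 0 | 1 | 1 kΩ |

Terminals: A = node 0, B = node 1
Reduce the network between node 0 (A) and node 1 (B) by series/parallel combination:
  Rp1 = R1 ‖ R2 ‖ R3 (parallel, all between nodes 0 and 1) = 1/(1/300 + 1/100 + 1/1000) = 69.77 Ω
R_eq = 69.77 Ω

Final answer: 69.77 Ω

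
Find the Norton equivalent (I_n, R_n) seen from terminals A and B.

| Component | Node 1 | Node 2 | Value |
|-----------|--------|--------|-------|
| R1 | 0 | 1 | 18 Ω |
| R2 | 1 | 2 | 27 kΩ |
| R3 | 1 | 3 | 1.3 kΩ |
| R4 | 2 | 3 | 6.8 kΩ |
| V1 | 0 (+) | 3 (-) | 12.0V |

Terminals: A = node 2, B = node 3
Find the Thévenin equivalent first; then I_n = V_th/R_th and R_n = R_th.
Step 1 — V_th is the open-circuit voltage V_A - V_B (nothing connected across the terminals).
Nodal analysis, taking node 3 as the 0 V reference.
Source V1 fixes V_0 = 12 V.
KCL at each unknown node (sum of currents leaving = 0; resistances in Ω):
  Node 1: (V_1 - 12)/18 + (V_1 - V_2)/27000 + (V_1 - 0)/1300 = 0
  Node 2: (V_2 - V_1)/27000 + (V_2 - 0)/6800 = 0
Collecting terms (coefficients in siemens):
  0.05636·V_1 - 0.00003704·V_2 = 0.6667
  0.0001841·V_2 - 0.00003704·V_1 = 0
Determinant D = (0.05636)(0.0001841) - (-0.00003704)(-0.00003704) = 0.00001037
V_1 = [(0.6667)(0.0001841) - (-0.00003704)(0)]/D = 11.83 V
V_2 = [(0.05636)(0) - (0.6667)(-0.00003704)]/D = 2.38 V
V_th = V_2 - V_3 = 2.38 - 0 = 2.38 V
Step 2 — R_th: zero the source — replace V1 by a short circuit (node 3 merges into node 0) — and find the resistance seen between A (node 2) and B (node 0).
Reduce the network between node 2 (A) and node 0 (B) by series/parallel combination:
  Rp1 = R1 ‖ R3 (parallel, both between nodes 0 and 1) = 1/(1/18 + 1/1300) = 17.75 Ω
  Rs1 = R2 + Rp1 (series, joined only at node 1) = 27000 + 17.75 = 27020 Ω
  Rp2 = R4 ‖ Rs1 (parallel, both between nodes 0 and 2) = 1/(1/6800 + 1/27020) = 5433 Ω
R_th = 5.433 kΩ
I_n = V_th/R_th = 2.38/5433 = 0.0004381 A, and R_n = R_th = 5.433 kΩ

Final answer: I_n = 0.0004381 A, R_n = 5.433 kΩ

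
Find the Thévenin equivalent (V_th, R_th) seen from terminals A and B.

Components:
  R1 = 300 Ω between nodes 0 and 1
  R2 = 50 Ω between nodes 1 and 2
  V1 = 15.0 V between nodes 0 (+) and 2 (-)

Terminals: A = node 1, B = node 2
Step 1 — V_th is the open-circuit voltage V_A - V_B (nothing connected across the terminals).
Nodal analysis, taking node 2 as the 0 V reference.
Source V1 fixes V_0 = 15 V.
KCL at each unknown node (sum of currents leaving = 0; resistances in Ω):
  Node 1: (V_1 - 15)/300 + (V_1 - 0)/50 = 0
Collecting terms: 0.02333 × V_1 = 0.05  =>  V_1 = 2.143 V
V_th = V_1 - V_2 = 2.143 - 0 = 2.143 V
Step 2 — R_th: zero the source — replace V1 by a short circuit (node 2 merges into node 0) — and find the resistance seen between A (node 1) and B (node 0).
Reduce the network between node 1 (A) and node 0 (B) by series/parallel combination:
  Rp1 = R1 ‖ R2 (parallel, both between nodes 0 and 1) = 1/(1/300 + 1/50) = 42.86 Ω
R_th = 42.86 Ω

Final answer: V_th = 2.143 V, R_th = 42.86 Ω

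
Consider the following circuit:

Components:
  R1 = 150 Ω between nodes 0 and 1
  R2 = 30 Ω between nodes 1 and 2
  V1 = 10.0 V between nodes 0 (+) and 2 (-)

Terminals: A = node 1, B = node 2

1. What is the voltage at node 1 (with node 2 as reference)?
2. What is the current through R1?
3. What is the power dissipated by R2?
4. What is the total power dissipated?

Nodal analysis, taking node 2 as the 0 V reference.
Source V1 fixes V_0 = 10 V.
KCL at each unknown node (sum of currents leaving = 0; resistances in Ω):
  Node 1: (V_1 - 10)/150 + (V_1 - 0)/30 = 0
Collecting terms: 0.04 × V_1 = 0.06667  =>  V_1 = 1.667 V
Part 1:
  Read off the nodal solution: V_1 = 1.667 V
Part 2:
  I_R1 = (V_0 - V_1)/R1 = (10 - 1.667)/150 = 0.05556 A
  Magnitude: I_R1 = 0.05556 A
Part 3:
  I_R2 = (V_1 - V_2)/R2 = (1.667 - 0)/30 = 0.05556 A
  P_R2 = I_R2² × R2 = (0.05556)² × 30 = 0.09259 W
Part 4:
  Power in each resistor, P = (ΔV)²/R:
    P_R1 = (10 - 1.667)²/150 = 0.463 W
    P_R2 = (1.667 - 0)²/30 = 0.09259 W
  P_total = P_R1 + P_R2 = 0.5556 W

Final answers:
1. V_1 = 1.667 V
2. I_R1 = 0.05556 A
3. P_R2 = 0.09259 W
4. P_total = 0.5556 W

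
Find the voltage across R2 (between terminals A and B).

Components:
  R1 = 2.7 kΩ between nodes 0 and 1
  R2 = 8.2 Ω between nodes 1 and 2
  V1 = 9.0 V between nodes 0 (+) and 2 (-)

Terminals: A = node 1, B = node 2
R1 and R2 are in series across V1 (node 0 → node 1 → node 2), and the output A–B is taken across R2, so this is a voltage divider.
Series current: I = V1/(R1 + R2) = 9/(2700 + 8.2) = 9/2708 = 0.003323 A
V_R2 = I × R2 = V1 × R2/(R1 + R2) = 9 × 8.2/2708 = 0.02725 V

Final answer: 0.02725 V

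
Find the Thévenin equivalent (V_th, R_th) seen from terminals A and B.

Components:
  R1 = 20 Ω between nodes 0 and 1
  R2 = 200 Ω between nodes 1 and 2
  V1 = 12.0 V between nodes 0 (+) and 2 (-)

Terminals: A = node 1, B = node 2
Step 1 — V_th is the open-circuit voltage V_A - V_B (nothing connected across the terminals).
Nodal analysis, taking node 2 as the 0 V reference.
Source V1 fixes V_0 = 12 V.
KCL at each unknown node (sum of currents leaving = 0; resistances in Ω):
  Node 1: (V_1 - 12)/20 + (V_1 - 0)/200 = 0
Collecting terms: 0.055 × V_1 = 0.6  =>  V_1 = 10.91 V
V_th = V_1 - V_2 = 10.91 - 0 = 10.91 V
Step 2 — R_th: zero the source — replace V1 by a short circuit (node 2 merges into node 0) — and find the resistance seen between A (node 1) and B (node 0).
Reduce the network between node 1 (A) and node 0 (B) by series/parallel combination:
  Rp1 = R1 ‖ R2 (parallel, both between nodes 0 and 1) = 1/(1/20 + 1/200) = 18.18 Ω
R_th = 18.18 Ω

Final answer: V_th = 10.91 V, R_th = 18.18 Ω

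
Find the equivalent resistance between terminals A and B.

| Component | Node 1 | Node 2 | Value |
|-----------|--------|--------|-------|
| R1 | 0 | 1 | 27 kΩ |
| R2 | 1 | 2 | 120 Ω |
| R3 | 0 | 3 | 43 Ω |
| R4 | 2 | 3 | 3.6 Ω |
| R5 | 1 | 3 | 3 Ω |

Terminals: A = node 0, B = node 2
The network is not a plain series/parallel combination. Inject a 1 A test current into terminal A (node 0) and return it from terminal B (node 2); then R_eq = V_A / (1 A).
Nodal analysis, taking node 2 as the 0 V reference.
Current source I_test pushes 1 A into node 0 and draws it out of node 2.
KCL at each unknown node (sum of currents leaving = 0; resistances in Ω):
  Node 0: (V_0 - V_1)/27000 + (V_0 - V_3)/43 - 1 = 0
  Node 1: (V_1 - V_0)/27000 + (V_1 - 0)/120 + (V_1 - V_3)/3 = 0
  Node 3: (V_3 - V_0)/43 + (V_3 - V_1)/3 + (V_3 - 0)/3.6 = 0
Collecting terms (coefficients in siemens):
  0.02329·V_0 - 0.00003704·V_1 - 0.02326·V_3 = 1
  0.3417·V_1 - 0.00003704·V_0 - 0.3333·V_3 = 0
  0.6344·V_3 - 0.02326·V_0 - 0.3333·V_1 = 0
Solving these 3 simultaneous equations (Gaussian elimination) gives:
  V_0 = 46.43 V, V_1 = 3.417 V, V_3 = 3.497 V
R_eq = V_0 / 1 A = 46.43 Ω

Final answer: 46.43 Ω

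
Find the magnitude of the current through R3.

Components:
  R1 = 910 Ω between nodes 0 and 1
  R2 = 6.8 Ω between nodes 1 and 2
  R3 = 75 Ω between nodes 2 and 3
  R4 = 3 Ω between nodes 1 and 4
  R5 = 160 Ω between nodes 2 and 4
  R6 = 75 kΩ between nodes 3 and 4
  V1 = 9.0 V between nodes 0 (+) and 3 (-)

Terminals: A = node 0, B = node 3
Nodal analysis, taking node 3 as the 0 V reference.
Source V1 fixes V_0 = 9 V.
KCL at each unknown node (sum of currents leaving = 0; resistances in Ω):
  Node 1: (V_1 - 9)/910 + (V_1 - V_2)/6.8 + (V_1 - V_4)/3 = 0
  Node 2: (V_2 - V_1)/6.8 + (V_2 - 0)/75 + (V_2 - V_4)/160 = 0
  Node 4: (V_4 - V_1)/3 + (V_4 - V_2)/160 + (V_4 - 0)/75000 = 0
Collecting terms (coefficients in siemens):
  0.4815·V_1 - 0.1471·V_2 - 0.3333·V_4 = 0.00989
  0.1666·V_2 - 0.1471·V_1 - 0.00625·V_4 = 0
  0.3396·V_4 - 0.3333·V_1 - 0.00625·V_2 = 0
Solving these 3 simultaneous equations (Gaussian elimination) gives:
  V_1 = 0.7393 V, V_2 = 0.6801 V, V_4 = 0.7382 V
I_R3 = (V_2 - V_3)/R3 = (0.6801 - 0)/75 = 0.009068 A
|I_R3| = 0.009068 A

Final answer: |I_R3| = 0.009068 A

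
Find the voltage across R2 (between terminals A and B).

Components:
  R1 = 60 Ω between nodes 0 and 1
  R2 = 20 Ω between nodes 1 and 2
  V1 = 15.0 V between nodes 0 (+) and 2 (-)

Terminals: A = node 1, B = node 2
R1 and R2 are in series across V1 (node 0 → node 1 → node 2), and the output A–B is taken across R2, so this is a voltage divider.
Series current: I = V1/(R1 + R2) = 15/(60 + 20) = 15/80 = 0.1875 A
V_R2 = I × R2 = V1 × R2/(R1 + R2) = 15 × 20/80 = 3.75 V

Final answer: 3.75 V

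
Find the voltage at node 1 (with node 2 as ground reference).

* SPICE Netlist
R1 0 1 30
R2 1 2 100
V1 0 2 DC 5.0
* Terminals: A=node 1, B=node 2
Nodal analysis, taking node 2 as the 0 V reference.
Source V1 fixes V_0 = 5 V.
KCL at each unknown node (sum of currents leaving = 0; resistances in Ω):
  Node 1: (V_1 - 5)/30 + (V_1 - 0)/100 = 0
Collecting terms: 0.04333 × V_1 = 0.1667  =>  V_1 = 3.846 V
The requested potential is V_1 = 3.846 V.

Final answer: V_1 = 3.846 V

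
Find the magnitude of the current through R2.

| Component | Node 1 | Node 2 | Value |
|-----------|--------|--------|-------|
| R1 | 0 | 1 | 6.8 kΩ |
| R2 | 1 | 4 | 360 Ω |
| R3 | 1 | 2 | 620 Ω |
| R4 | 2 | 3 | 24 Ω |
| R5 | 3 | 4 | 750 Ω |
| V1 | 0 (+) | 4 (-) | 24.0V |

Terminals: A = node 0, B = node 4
Nodal analysis, taking node 4 as the 0 V reference.
Source V1 fixes V_0 = 24 V.
KCL at each unknown node (sum of currents leaving = 0; resistances in Ω):
  Node 1: (V_1 - 24)/6800 + (V_1 - 0)/360 + (V_1 - V_2)/620 = 0
  Node 2: (V_2 - V_1)/620 + (V_2 - V_3)/24 = 0
  Node 3: (V_3 - V_2)/24 + (V_3 - 0)/750 = 0
Collecting terms (coefficients in siemens):
  0.004538·V_1 - 0.001613·V_2 = 0.003529
  0.04328·V_2 - 0.001613·V_1 - 0.04167·V_3 = 0
  0.043·V_3 - 0.04167·V_2 = 0
Solving these 3 simultaneous equations (Gaussian elimination) gives:
  V_1 = 0.969 V, V_2 = 0.538 V, V_3 = 0.5214 V
I_R2 = (V_1 - V_4)/R2 = (0.969 - 0)/360 = 0.002692 A
|I_R2| = 0.002692 A

Final answer: |I_R2| = 0.002692 A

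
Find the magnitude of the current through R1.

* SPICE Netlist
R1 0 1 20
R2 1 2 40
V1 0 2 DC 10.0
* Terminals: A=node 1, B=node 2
Nodal analysis, taking node 2 as the 0 V reference.
Source V1 fixes V_0 = 10 V.
KCL at each unknown node (sum of currents leaving = 0; resistances in Ω):
  Node 1: (V_1 - 10)/20 + (V_1 - 0)/40 = 0
Collecting terms: 0.075 × V_1 = 0.5  =>  V_1 = 6.667 V
I_R1 = (V_0 - V_1)/R1 = (10 - 6.667)/20 = 0.1667 A
|I_R1| = 0.1667 A

Final answer: |I_R1| = 0.1667 A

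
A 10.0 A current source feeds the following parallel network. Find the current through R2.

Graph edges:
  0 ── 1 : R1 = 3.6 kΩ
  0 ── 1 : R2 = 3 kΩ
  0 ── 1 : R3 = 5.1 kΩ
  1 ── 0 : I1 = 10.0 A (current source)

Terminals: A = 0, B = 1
All resistors sit directly between nodes 0 and 1, so they are in parallel and share one voltage V; the full source current 10 A splits among them.
1/R_par = 1/3600 + 1/3000 + 1/5100 = 0.0008072 S  =>  R_par = 1239 Ω
V = I × R_par = 10 × 1239 = 12390 V
I_R2 = V/R2 = 12390/3000 = 4.13 A

Final answer: 4.13 A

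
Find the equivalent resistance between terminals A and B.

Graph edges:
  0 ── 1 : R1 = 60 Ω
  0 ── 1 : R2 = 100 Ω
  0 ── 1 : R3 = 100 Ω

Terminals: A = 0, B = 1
Reduce the network between node 0 (A) and node 1 (B) by series/parallel combination:
  Rp1 = R1 ‖ R2 ‖ R3 (parallel, all between nodes 0 and 1) = 1/(1/60 + 1/100 + 1/100) = 27.27 Ω
R_eq = 27.27 Ω

Final answer: 27.27 Ω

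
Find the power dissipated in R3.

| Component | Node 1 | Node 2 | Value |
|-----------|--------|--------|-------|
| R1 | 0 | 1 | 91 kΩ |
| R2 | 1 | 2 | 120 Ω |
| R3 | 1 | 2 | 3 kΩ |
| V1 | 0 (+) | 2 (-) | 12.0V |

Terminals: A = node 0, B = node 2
Nodal analysis, taking node 2 as the 0 V reference.
Source V1 fixes V_0 = 12 V.
KCL at each unknown node (sum of currents leaving = 0; resistances in Ω):
  Node 1: (V_1 - 12)/91000 + (V_1 - 0)/120 + (V_1 - 0)/3000 = 0
Collecting terms: 0.008678 × V_1 = 0.0001319  =>  V_1 = 0.0152 V
I_R3 = (V_1 - V_2)/R3 = (0.0152 - 0)/3000 = 0.000005065 A
P_R3 = I_R3² × R3 = (0.000005065)² × 3000 = 0.00000007698 W

Final answer: 7.698e-08 W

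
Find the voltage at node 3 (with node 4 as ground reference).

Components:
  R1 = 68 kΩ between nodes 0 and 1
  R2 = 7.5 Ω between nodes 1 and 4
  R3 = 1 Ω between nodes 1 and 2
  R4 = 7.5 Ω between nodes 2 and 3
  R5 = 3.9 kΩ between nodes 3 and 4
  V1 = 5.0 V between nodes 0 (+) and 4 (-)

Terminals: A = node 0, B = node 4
Nodal analysis, taking node 4 as the 0 V reference.
Source V1 fixes V_0 = 5 V.
KCL at each unknown node (sum of currents leaving = 0; resistances in Ω):
  Node 1: (V_1 - 5)/68000 + (V_1 - 0)/7.5 + (V_1 - V_2)/1 = 0
  Node 2: (V_2 - V_1)/1 + (V_2 - V_3)/7.5 = 0
  Node 3: (V_3 - V_2)/7.5 + (V_3 - 0)/3900 = 0
Collecting terms (coefficients in siemens):
  1.133·V_1 - 1·V_2 = 0.00007353
  1.133·V_2 - 1·V_1 - 0.1333·V_3 = 0
  0.1336·V_3 - 0.1333·V_2 = 0
Solving these 3 simultaneous equations (Gaussian elimination) gives:
  V_1 = 0.0005504 V, V_2 = 0.0005502 V, V_3 = 0.0005492 V
The requested potential is V_3 = 0.0005492 V.

Final answer: V_3 = 0.0005492 V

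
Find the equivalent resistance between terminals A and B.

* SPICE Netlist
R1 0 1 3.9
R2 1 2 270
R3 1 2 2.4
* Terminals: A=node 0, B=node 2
Reduce the network between node 0 (A) and node 2 (B) by series/parallel combination:
  Rp1 = R2 ‖ R3 (parallel, both between nodes 1 and 2) = 1/(1/270 + 1/2.4) = 2.379 Ω
  Rs1 = R1 + Rp1 (series, joined only at node 1) = 3.9 + 2.379 = 6.279 Ω
R_eq = 6.279 Ω

Final answer: 6.279 Ω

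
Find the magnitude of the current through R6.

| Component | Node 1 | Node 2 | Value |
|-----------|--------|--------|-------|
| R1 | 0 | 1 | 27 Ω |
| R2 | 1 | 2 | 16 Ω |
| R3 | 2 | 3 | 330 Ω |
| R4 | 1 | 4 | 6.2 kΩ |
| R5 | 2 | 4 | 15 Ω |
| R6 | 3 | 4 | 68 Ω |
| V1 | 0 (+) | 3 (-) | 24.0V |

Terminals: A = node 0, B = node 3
Nodal analysis, taking node 3 as the 0 V reference.
Source V1 fixes V_0 = 24 V.
KCL at each unknown node (sum of currents leaving = 0; resistances in Ω):
  Node 1: (V_1 - 24)/27 + (V_1 - V_2)/16 + (V_1 - V_4)/6200 = 0
  Node 2: (V_2 - V_1)/16 + (V_2 - 0)/330 + (V_2 - V_4)/15 = 0
  Node 4: (V_4 - V_1)/6200 + (V_4 - V_2)/15 + (V_4 - 0)/68 = 0
Collecting terms (coefficients in siemens):
  0.0997·V_1 - 0.0625·V_2 - 0.0001613·V_4 = 0.8889
  0.1322·V_2 - 0.0625·V_1 - 0.06667·V_4 = 0
  0.08153·V_4 - 0.0001613·V_1 - 0.06667·V_2 = 0
Solving these 3 simultaneous equations (Gaussian elimination) gives:
  V_1 = 18.07 V, V_2 = 14.56 V, V_4 = 11.94 V
I_R6 = (V_3 - V_4)/R6 = (0 - 11.94)/68 = -0.1757 A
|I_R6| = 0.1757 A

Final answer: |I_R6| = 0.1757 A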